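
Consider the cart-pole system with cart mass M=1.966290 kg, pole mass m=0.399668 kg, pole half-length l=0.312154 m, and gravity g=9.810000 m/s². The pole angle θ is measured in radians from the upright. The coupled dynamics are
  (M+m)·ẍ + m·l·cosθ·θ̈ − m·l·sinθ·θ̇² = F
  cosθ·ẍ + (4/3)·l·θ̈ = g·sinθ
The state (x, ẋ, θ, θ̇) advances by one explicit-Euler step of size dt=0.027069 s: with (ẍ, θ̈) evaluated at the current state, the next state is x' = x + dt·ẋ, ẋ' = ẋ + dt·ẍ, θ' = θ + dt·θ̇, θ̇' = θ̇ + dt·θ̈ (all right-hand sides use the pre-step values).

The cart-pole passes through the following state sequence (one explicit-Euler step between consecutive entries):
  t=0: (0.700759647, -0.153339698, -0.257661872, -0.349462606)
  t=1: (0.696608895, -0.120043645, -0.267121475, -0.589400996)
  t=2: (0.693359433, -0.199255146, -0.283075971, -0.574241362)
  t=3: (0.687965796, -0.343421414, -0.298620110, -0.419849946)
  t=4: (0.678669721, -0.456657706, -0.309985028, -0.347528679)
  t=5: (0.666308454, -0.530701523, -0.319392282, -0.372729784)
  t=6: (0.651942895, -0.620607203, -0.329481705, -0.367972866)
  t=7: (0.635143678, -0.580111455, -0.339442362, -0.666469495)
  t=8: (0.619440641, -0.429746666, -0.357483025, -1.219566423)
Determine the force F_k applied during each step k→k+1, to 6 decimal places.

F_0 = 1.844771 N
F_1 = -6.844627 N
F_2 = -11.906067 N
F_3 = -9.572346 N
F_4 = -6.577795 N
F_5 = -7.831922 N
F_6 = 2.243248 N
F_7 = 10.757334 N

step 0→1:
  ẍ = (ẋ'−ẋ)/dt = (-0.120043645−-0.153339698)/0.027069 = 1.230044
  θ̈ = (θ̇'−θ̇)/dt = (-0.589400996−-0.349462606)/0.027069 = -8.863955
  sinθ=-0.254820, cosθ=0.966988
  F = (M+m)·ẍ + m·l·cosθ·θ̈ − m·l·sinθ·θ̇² = 2.910232 + -1.069343 − -0.003882 = 1.844771
step 1→2:
  ẍ = (ẋ'−ẋ)/dt = (-0.199255146−-0.120043645)/0.027069 = -2.926281
  θ̈ = (θ̇'−θ̇)/dt = (-0.574241362−-0.589400996)/0.027069 = 0.560037
  sinθ=-0.263956, cosθ=0.964535
  F = (M+m)·ẍ + m·l·cosθ·θ̈ − m·l·sinθ·θ̇² = -6.923458 + 0.067391 − -0.011440 = -6.844627
step 2→3:
  ẍ = (ẋ'−ẋ)/dt = (-0.343421414−-0.199255146)/0.027069 = -5.325881
  θ̈ = (θ̇'−θ̇)/dt = (-0.419849946−-0.574241362)/0.027069 = 5.703625
  sinθ=-0.279311, cosθ=0.960201
  F = (M+m)·ẍ + m·l·cosθ·θ̈ − m·l·sinθ·θ̇² = -12.600810 + 0.683253 − -0.011491 = -11.906067
step 3→4:
  ẍ = (ẋ'−ẋ)/dt = (-0.456657706−-0.343421414)/0.027069 = -4.183246
  θ̈ = (θ̇'−θ̇)/dt = (-0.347528679−-0.419849946)/0.027069 = 2.671738
  sinθ=-0.294202, cosθ=0.955743
  F = (M+m)·ẍ + m·l·cosθ·θ̈ − m·l·sinθ·θ̇² = -9.897385 + 0.318569 − -0.006470 = -9.572346
step 4→5:
  ẍ = (ẋ'−ẋ)/dt = (-0.530701523−-0.456657706)/0.027069 = -2.735373
  θ̈ = (θ̇'−θ̇)/dt = (-0.372729784−-0.347528679)/0.027069 = -0.930995
  sinθ=-0.305044, cosθ=0.952338
  F = (M+m)·ẍ + m·l·cosθ·θ̈ − m·l·sinθ·θ̇² = -6.471778 + -0.110613 − -0.004596 = -6.577795
step 5→6:
  ẍ = (ẋ'−ẋ)/dt = (-0.620607203−-0.530701523)/0.027069 = -3.321352
  θ̈ = (θ̇'−θ̇)/dt = (-0.367972866−-0.372729784)/0.027069 = 0.175733
  sinθ=-0.313990, cosθ=0.949426
  F = (M+m)·ẍ + m·l·cosθ·θ̈ − m·l·sinθ·θ̇² = -7.858179 + 0.020815 − -0.005442 = -7.831922
step 6→7:
  ẍ = (ẋ'−ẋ)/dt = (-0.580111455−-0.620607203)/0.027069 = 1.496019
  θ̈ = (θ̇'−θ̇)/dt = (-0.666469495−-0.367972866)/0.027069 = -11.027250
  sinθ=-0.323553, cosθ=0.946210
  F = (M+m)·ẍ + m·l·cosθ·θ̈ − m·l·sinθ·θ̇² = 3.539519 + -1.301737 − -0.005466 = 2.243248
step 7→8:
  ẍ = (ẋ'−ẋ)/dt = (-0.429746666−-0.580111455)/0.027069 = 5.554870
  θ̈ = (θ̇'−θ̇)/dt = (-1.219566423−-0.666469495)/0.027069 = -20.432854
  sinθ=-0.332961, cosθ=0.942940
  F = (M+m)·ẍ + m·l·cosθ·θ̈ − m·l·sinθ·θ̇² = 13.142590 + -2.403707 − -0.018451 = 10.757334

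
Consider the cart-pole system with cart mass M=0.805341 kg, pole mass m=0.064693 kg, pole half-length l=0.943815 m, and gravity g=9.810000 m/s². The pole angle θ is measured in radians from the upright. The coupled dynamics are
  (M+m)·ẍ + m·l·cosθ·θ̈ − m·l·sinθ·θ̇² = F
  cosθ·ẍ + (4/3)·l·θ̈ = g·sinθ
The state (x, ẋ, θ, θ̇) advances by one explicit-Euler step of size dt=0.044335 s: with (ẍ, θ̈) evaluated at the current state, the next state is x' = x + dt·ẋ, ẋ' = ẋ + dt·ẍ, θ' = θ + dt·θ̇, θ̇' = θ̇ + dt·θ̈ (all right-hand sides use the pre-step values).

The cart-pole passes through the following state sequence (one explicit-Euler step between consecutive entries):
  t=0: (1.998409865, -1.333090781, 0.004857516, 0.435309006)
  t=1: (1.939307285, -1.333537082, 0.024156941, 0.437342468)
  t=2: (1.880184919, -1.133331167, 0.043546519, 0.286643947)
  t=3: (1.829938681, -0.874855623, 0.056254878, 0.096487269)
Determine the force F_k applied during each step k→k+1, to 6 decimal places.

step 0→1:
  ẍ = (ẋ'−ẋ)/dt = (-1.333537082−-1.333090781)/0.044335 = -0.010067
  θ̈ = (θ̇'−θ̇)/dt = (0.437342468−0.435309006)/0.044335 = 0.045866
  sinθ=0.004857, cosθ=0.999988
  F = (M+m)·ẍ + m·l·cosθ·θ̈ − m·l·sinθ·θ̇² = -0.008758 + 0.002800 − 0.000056 = -0.006014
step 1→2:
  ẍ = (ẋ'−ẋ)/dt = (-1.133331167−-1.333537082)/0.044335 = 4.515753
  θ̈ = (θ̇'−θ̇)/dt = (0.286643947−0.437342468)/0.044335 = -3.399087
  sinθ=0.024155, cosθ=0.999708
  F = (M+m)·ẍ + m·l·cosθ·θ̈ − m·l·sinθ·θ̇² = 3.928859 + -0.207482 − 0.000282 = 3.721095
step 2→3:
  ẍ = (ẋ'−ẋ)/dt = (-0.874855623−-1.133331167)/0.044335 = 5.830056
  θ̈ = (θ̇'−θ̇)/dt = (0.096487269−0.286643947)/0.044335 = -4.289087
  sinθ=0.043533, cosθ=0.999052
  F = (M+m)·ẍ + m·l·cosθ·θ̈ − m·l·sinθ·θ̇² = 5.072347 + -0.261636 − 0.000218 = 4.810493

F_0 = -0.006014 N
F_1 = 3.721095 N
F_2 = 4.810493 N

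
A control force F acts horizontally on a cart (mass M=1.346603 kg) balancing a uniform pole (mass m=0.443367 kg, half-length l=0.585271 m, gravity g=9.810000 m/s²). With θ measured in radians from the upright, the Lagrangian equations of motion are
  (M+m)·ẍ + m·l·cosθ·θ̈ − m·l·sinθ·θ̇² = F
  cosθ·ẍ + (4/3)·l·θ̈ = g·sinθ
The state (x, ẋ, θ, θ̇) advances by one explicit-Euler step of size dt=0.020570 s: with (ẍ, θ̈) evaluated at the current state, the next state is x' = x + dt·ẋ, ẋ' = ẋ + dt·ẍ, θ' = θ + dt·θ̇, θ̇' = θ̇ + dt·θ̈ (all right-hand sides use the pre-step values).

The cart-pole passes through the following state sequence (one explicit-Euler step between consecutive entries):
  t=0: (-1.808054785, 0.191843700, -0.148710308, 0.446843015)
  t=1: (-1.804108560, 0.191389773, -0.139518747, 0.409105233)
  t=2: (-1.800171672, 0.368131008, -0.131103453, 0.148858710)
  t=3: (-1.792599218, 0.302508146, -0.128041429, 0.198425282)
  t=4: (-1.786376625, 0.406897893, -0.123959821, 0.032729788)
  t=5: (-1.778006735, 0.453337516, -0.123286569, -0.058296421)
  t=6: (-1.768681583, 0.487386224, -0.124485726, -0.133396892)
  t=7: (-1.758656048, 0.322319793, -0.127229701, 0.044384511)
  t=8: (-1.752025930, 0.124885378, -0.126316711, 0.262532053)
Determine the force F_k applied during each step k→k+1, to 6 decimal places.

step 0→1:
  ẍ = (ẋ'−ẋ)/dt = (0.191389773−0.191843700)/0.020570 = -0.022067
  θ̈ = (θ̇'−θ̇)/dt = (0.409105233−0.446843015)/0.020570 = -1.834603
  sinθ=-0.148163, cosθ=0.988963
  F = (M+m)·ẍ + m·l·cosθ·θ̈ − m·l·sinθ·θ̇² = -0.039500 + -0.470807 − -0.007677 = -0.502630
step 1→2:
  ẍ = (ẋ'−ẋ)/dt = (0.368131008−0.191389773)/0.020570 = 8.592185
  θ̈ = (θ̇'−θ̇)/dt = (0.148858710−0.409105233)/0.020570 = -12.651751
  sinθ=-0.139067, cosθ=0.990283
  F = (M+m)·ẍ + m·l·cosθ·θ̈ − m·l·sinθ·θ̇² = 15.379753 + -3.251100 − -0.006040 = 12.134692
step 2→3:
  ẍ = (ẋ'−ẋ)/dt = (0.302508146−0.368131008)/0.020570 = -3.190222
  θ̈ = (θ̇'−θ̇)/dt = (0.198425282−0.148858710)/0.020570 = 2.409653
  sinθ=-0.130728, cosθ=0.991418
  F = (M+m)·ẍ + m·l·cosθ·θ̈ − m·l·sinθ·θ̇² = -5.710401 + 0.619915 − -0.000752 = -5.089735
step 3→4:
  ẍ = (ẋ'−ẋ)/dt = (0.406897893−0.302508146)/0.020570 = 5.074854
  θ̈ = (θ̇'−θ̇)/dt = (0.032729788−0.198425282)/0.020570 = -8.055201
  sinθ=-0.127692, cosθ=0.991814
  F = (M+m)·ẍ + m·l·cosθ·θ̈ − m·l·sinθ·θ̇² = 9.083836 + -2.073132 − -0.001305 = 7.012009
step 4→5:
  ẍ = (ẋ'−ẋ)/dt = (0.453337516−0.406897893)/0.020570 = 2.257638
  θ̈ = (θ̇'−θ̇)/dt = (-0.058296421−0.032729788)/0.020570 = -4.425192
  sinθ=-0.123643, cosθ=0.992327
  F = (M+m)·ẍ + m·l·cosθ·θ̈ − m·l·sinθ·θ̇² = 4.041105 + -1.139481 − -0.000034 = 2.901658
step 5→6:
  ẍ = (ẋ'−ẋ)/dt = (0.487386224−0.453337516)/0.020570 = 1.655260
  θ̈ = (θ̇'−θ̇)/dt = (-0.133396892−-0.058296421)/0.020570 = -3.650971
  sinθ=-0.122974, cosθ=0.992410
  F = (M+m)·ẍ + m·l·cosθ·θ̈ − m·l·sinθ·θ̇² = 2.962867 + -0.940199 − -0.000108 = 2.022776
step 6→7:
  ẍ = (ẋ'−ẋ)/dt = (0.322319793−0.487386224)/0.020570 = -8.024620
  θ̈ = (θ̇'−θ̇)/dt = (0.044384511−-0.133396892)/0.020570 = 8.642752
  sinθ=-0.124164, cosθ=0.992262
  F = (M+m)·ẍ + m·l·cosθ·θ̈ − m·l·sinθ·θ̇² = -14.363829 + 2.225351 − -0.000573 = -12.137904
step 7→8:
  ẍ = (ẋ'−ẋ)/dt = (0.124885378−0.322319793)/0.020570 = -9.598173
  θ̈ = (θ̇'−θ̇)/dt = (0.262532053−0.044384511)/0.020570 = 10.605131
  sinθ=-0.126887, cosθ=0.991917
  F = (M+m)·ẍ + m·l·cosθ·θ̈ − m·l·sinθ·θ̇² = -17.180441 + 2.729681 − -0.000065 = -14.450696

F_0 = -0.502630 N
F_1 = 12.134692 N
F_2 = -5.089735 N
F_3 = 7.012009 N
F_4 = 2.901658 N
F_5 = 2.022776 N
F_6 = -12.137904 N
F_7 = -14.450696 N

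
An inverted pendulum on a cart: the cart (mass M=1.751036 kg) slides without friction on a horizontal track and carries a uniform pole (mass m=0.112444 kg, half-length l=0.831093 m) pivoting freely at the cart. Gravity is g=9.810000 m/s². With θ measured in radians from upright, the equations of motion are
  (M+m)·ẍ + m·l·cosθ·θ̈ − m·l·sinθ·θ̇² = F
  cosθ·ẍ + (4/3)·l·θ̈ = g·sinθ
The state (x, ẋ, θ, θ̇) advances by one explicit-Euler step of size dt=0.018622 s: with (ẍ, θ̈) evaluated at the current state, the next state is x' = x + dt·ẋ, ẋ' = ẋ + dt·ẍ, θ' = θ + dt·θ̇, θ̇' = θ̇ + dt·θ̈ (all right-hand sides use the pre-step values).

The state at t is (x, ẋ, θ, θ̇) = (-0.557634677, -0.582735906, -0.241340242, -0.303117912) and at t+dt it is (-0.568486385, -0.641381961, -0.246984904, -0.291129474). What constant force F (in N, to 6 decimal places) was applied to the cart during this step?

F = -5.808166 N

ẍ = (ẋ'−ẋ)/dt = (-0.641381961−-0.582735906)/0.018622 = -3.149289
θ̈ = (θ̇'−θ̇)/dt = (-0.291129474−-0.303117912)/0.018622 = 0.643778
sinθ=-0.239004, cosθ=0.971019
F = (M+m)·ẍ + m·l·cosθ·θ̈ − m·l·sinθ·θ̇² = -5.868637 + 0.058418 − -0.002052 = -5.808166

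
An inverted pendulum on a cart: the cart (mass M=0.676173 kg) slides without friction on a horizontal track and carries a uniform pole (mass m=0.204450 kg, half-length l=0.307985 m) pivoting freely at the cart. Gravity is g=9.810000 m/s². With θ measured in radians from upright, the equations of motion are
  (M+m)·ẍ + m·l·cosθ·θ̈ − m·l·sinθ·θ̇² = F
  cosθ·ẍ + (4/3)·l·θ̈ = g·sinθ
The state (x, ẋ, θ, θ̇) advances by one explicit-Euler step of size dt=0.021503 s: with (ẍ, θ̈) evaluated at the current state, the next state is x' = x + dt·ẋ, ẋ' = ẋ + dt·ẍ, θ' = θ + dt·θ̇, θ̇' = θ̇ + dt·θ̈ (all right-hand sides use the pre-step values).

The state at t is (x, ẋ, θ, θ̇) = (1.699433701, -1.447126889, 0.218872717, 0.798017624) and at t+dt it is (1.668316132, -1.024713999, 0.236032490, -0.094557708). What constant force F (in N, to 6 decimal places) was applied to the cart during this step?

ẍ = (ẋ'−ẋ)/dt = (-1.024713999−-1.447126889)/0.021503 = 19.644370
θ̈ = (θ̇'−θ̇)/dt = (-0.094557708−0.798017624)/0.021503 = -41.509340
sinθ=0.217129, cosθ=0.976143
F = (M+m)·ẍ + m·l·cosθ·θ̈ − m·l·sinθ·θ̇² = 17.299284 + -2.551384 − 0.008707 = 14.739193

F = 14.739193 N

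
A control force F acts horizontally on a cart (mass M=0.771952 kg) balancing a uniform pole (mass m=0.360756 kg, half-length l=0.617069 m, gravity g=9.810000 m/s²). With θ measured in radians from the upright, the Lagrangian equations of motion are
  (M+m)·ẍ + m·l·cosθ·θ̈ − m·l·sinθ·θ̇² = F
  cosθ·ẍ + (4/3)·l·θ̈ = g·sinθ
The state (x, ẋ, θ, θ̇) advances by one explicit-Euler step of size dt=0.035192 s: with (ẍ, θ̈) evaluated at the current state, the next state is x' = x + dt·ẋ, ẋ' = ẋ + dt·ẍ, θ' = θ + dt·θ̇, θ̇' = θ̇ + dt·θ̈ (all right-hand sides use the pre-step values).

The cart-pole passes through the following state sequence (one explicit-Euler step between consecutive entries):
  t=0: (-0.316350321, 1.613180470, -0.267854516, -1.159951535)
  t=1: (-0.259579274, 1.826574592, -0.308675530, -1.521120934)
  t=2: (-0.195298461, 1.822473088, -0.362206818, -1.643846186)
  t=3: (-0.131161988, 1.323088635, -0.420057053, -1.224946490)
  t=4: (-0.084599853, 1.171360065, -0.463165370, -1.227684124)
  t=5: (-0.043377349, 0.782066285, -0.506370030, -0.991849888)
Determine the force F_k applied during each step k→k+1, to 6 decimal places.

F_0 = 4.744532 N
F_1 = -0.715156 N
F_2 = -13.382421 N
F_3 = -4.763206 N
F_4 = -11.045480 N

step 0→1:
  ẍ = (ẋ'−ẋ)/dt = (1.826574592−1.613180470)/0.035192 = 6.063711
  θ̈ = (θ̇'−θ̇)/dt = (-1.521120934−-1.159951535)/0.035192 = -10.262827
  sinθ=-0.264663, cosθ=0.964341
  F = (M+m)·ẍ + m·l·cosθ·θ̈ − m·l·sinθ·θ̇² = 6.868414 + -2.203154 − -0.079272 = 4.744532
step 1→2:
  ẍ = (ẋ'−ẋ)/dt = (1.822473088−1.826574592)/0.035192 = -0.116547
  θ̈ = (θ̇'−θ̇)/dt = (-1.643846186−-1.521120934)/0.035192 = -3.487305
  sinθ=-0.303797, cosθ=0.952737
  F = (M+m)·ẍ + m·l·cosθ·θ̈ − m·l·sinθ·θ̇² = -0.132013 + -0.739623 − -0.156480 = -0.715156
step 2→3:
  ẍ = (ẋ'−ẋ)/dt = (1.323088635−1.822473088)/0.035192 = -14.190283
  θ̈ = (θ̇'−θ̇)/dt = (-1.224946490−-1.643846186)/0.035192 = 11.903265
  sinθ=-0.354339, cosθ=0.935117
  F = (M+m)·ẍ + m·l·cosθ·θ̈ − m·l·sinθ·θ̇² = -16.073448 + 2.477875 − -0.213151 = -13.382421
step 3→4:
  ẍ = (ẋ'−ẋ)/dt = (1.171360065−1.323088635)/0.035192 = -4.311451
  θ̈ = (θ̇'−θ̇)/dt = (-1.227684124−-1.224946490)/0.035192 = -0.077791
  sinθ=-0.407813, cosθ=0.913066
  F = (M+m)·ẍ + m·l·cosθ·θ̈ − m·l·sinθ·θ̇² = -4.883615 + -0.015812 − -0.136220 = -4.763206
step 4→5:
  ẍ = (ẋ'−ẋ)/dt = (0.782066285−1.171360065)/0.035192 = -11.061996
  θ̈ = (θ̇'−θ̇)/dt = (-0.991849888−-1.227684124)/0.035192 = 6.701359
  sinθ=-0.446782, cosθ=0.894643
  F = (M+m)·ẍ + m·l·cosθ·θ̈ − m·l·sinθ·θ̇² = -12.530012 + 1.334627 − -0.149905 = -11.045480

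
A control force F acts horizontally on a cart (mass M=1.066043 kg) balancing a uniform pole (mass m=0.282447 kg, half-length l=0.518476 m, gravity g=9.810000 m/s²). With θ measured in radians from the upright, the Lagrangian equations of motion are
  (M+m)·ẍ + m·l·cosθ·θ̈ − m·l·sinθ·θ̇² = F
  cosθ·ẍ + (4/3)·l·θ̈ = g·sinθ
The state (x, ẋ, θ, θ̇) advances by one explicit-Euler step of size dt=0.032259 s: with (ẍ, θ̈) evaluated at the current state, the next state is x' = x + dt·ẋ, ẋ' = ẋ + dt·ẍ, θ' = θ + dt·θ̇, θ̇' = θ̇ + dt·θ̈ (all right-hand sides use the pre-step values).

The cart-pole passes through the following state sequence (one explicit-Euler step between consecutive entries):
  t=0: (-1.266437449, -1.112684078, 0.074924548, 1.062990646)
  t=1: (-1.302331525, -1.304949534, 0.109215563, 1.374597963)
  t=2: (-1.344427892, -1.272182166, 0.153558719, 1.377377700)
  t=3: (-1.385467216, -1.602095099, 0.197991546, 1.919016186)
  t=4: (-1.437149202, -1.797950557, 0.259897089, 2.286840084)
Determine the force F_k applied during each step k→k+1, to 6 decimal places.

F_0 = -6.638868 N
F_1 = 1.352124 N
F_2 = -11.403635 N
F_3 = -6.656083 N

step 0→1:
  ẍ = (ẋ'−ẋ)/dt = (-1.304949534−-1.112684078)/0.032259 = -5.960056
  θ̈ = (θ̇'−θ̇)/dt = (1.374597963−1.062990646)/0.032259 = 9.659547
  sinθ=0.074854, cosθ=0.997194
  F = (M+m)·ẍ + m·l·cosθ·θ̈ − m·l·sinθ·θ̇² = -8.037076 + 1.410595 − 0.012386 = -6.638868
step 1→2:
  ẍ = (ẋ'−ẋ)/dt = (-1.272182166−-1.304949534)/0.032259 = 1.015759
  θ̈ = (θ̇'−θ̇)/dt = (1.377377700−1.374597963)/0.032259 = 0.086169
  sinθ=0.108999, cosθ=0.994042
  F = (M+m)·ẍ + m·l·cosθ·θ̈ − m·l·sinθ·θ̇² = 1.369741 + 0.012544 − 0.030160 = 1.352124
step 2→3:
  ẍ = (ẋ'−ẋ)/dt = (-1.602095099−-1.272182166)/0.032259 = -10.227004
  θ̈ = (θ̇'−θ̇)/dt = (1.919016186−1.377377700)/0.032259 = 16.790306
  sinθ=0.152956, cosθ=0.988233
  F = (M+m)·ẍ + m·l·cosθ·θ̈ − m·l·sinθ·θ̇² = -13.791013 + 2.429873 − 0.042495 = -11.403635
step 3→4:
  ẍ = (ẋ'−ẋ)/dt = (-1.797950557−-1.602095099)/0.032259 = -6.071343
  θ̈ = (θ̇'−θ̇)/dt = (2.286840084−1.919016186)/0.032259 = 11.402210
  sinθ=0.196701, cosθ=0.980464
  F = (M+m)·ẍ + m·l·cosθ·θ̈ − m·l·sinθ·θ̇² = -8.187145 + 1.637141 − 0.106079 = -6.656083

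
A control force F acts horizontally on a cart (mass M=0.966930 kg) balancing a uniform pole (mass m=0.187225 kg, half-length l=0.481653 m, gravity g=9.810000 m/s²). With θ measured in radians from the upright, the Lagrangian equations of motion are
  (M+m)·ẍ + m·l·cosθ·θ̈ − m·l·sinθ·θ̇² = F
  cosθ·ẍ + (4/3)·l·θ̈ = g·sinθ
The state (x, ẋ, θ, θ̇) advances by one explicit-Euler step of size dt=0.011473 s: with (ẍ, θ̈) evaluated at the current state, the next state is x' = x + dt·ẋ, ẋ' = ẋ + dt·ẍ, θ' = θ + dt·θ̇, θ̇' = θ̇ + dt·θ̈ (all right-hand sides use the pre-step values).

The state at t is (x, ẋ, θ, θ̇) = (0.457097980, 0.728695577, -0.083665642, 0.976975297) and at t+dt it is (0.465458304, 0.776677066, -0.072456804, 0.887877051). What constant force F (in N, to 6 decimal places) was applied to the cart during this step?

F = 4.136150 N

ẍ = (ẋ'−ẋ)/dt = (0.776677066−0.728695577)/0.011473 = 4.182122
θ̈ = (θ̇'−θ̇)/dt = (0.887877051−0.976975297)/0.011473 = -7.765907
sinθ=-0.083568, cosθ=0.996502
F = (M+m)·ẍ + m·l·cosθ·θ̈ − m·l·sinθ·θ̇² = 4.826817 + -0.697860 − -0.007193 = 4.136150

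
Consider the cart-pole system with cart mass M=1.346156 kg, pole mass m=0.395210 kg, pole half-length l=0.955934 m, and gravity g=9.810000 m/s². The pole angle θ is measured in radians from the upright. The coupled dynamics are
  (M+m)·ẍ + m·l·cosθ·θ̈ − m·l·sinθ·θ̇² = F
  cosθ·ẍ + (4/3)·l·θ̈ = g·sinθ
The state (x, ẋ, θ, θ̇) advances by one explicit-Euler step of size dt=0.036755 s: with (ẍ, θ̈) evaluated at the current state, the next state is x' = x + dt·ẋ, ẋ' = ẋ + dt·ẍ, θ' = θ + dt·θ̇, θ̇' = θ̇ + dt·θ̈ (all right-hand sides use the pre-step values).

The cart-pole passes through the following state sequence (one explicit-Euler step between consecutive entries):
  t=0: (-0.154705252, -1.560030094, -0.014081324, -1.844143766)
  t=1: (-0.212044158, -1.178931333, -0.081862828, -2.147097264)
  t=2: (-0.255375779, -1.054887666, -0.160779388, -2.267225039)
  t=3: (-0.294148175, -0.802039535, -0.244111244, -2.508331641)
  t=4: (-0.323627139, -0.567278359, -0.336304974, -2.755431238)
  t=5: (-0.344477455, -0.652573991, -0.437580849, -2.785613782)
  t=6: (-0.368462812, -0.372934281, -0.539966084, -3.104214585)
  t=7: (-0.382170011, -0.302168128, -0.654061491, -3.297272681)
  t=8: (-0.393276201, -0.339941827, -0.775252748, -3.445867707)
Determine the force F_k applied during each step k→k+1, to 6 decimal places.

step 0→1:
  ẍ = (ẋ'−ẋ)/dt = (-1.178931333−-1.560030094)/0.036755 = 10.368624
  θ̈ = (θ̇'−θ̇)/dt = (-2.147097264−-1.844143766)/0.036755 = -8.242511
  sinθ=-0.014081, cosθ=0.999901
  F = (M+m)·ẍ + m·l·cosθ·θ̈ − m·l·sinθ·θ̇² = 18.055569 + -3.113668 − -0.018091 = 14.959992
step 1→2:
  ẍ = (ẋ'−ẋ)/dt = (-1.054887666−-1.178931333)/0.036755 = 3.374879
  θ̈ = (θ̇'−θ̇)/dt = (-2.267225039−-2.147097264)/0.036755 = -3.268338
  sinθ=-0.081771, cosθ=0.996651
  F = (M+m)·ẍ + m·l·cosθ·θ̈ − m·l·sinθ·θ̇² = 5.876899 + -1.230626 − -0.142417 = 4.788690
step 2→3:
  ẍ = (ẋ'−ẋ)/dt = (-0.802039535−-1.054887666)/0.036755 = 6.879285
  θ̈ = (θ̇'−θ̇)/dt = (-2.508331641−-2.267225039)/0.036755 = -6.559831
  sinθ=-0.160088, cosθ=0.987103
  F = (M+m)·ẍ + m·l·cosθ·θ̈ − m·l·sinθ·θ̇² = 11.979354 + -2.446307 − -0.310887 = 9.843934
step 3→4:
  ẍ = (ẋ'−ẋ)/dt = (-0.567278359−-0.802039535)/0.036755 = 6.387190
  θ̈ = (θ̇'−θ̇)/dt = (-2.755431238−-2.508331641)/0.036755 = -6.722884
  sinθ=-0.241694, cosθ=0.970353
  F = (M+m)·ẍ + m·l·cosθ·θ̈ − m·l·sinθ·θ̇² = 11.122436 + -2.464569 − -0.574502 = 9.232369
step 4→5:
  ẍ = (ẋ'−ẋ)/dt = (-0.652573991−-0.567278359)/0.036755 = -2.320654
  θ̈ = (θ̇'−θ̇)/dt = (-2.785613782−-2.755431238)/0.036755 = -0.821182
  sinθ=-0.330001, cosθ=0.943980
  F = (M+m)·ẍ + m·l·cosθ·θ̈ − m·l·sinθ·θ̇² = -4.041108 + -0.292859 − -0.946565 = -3.387401
step 5→6:
  ẍ = (ẋ'−ẋ)/dt = (-0.372934281−-0.652573991)/0.036755 = 7.608209
  θ̈ = (θ̇'−θ̇)/dt = (-3.104214585−-2.785613782)/0.036755 = -8.668230
  sinθ=-0.423749, cosθ=0.905779
  F = (M+m)·ẍ + m·l·cosθ·θ̈ − m·l·sinθ·θ̇² = 13.248676 + -2.966257 − -1.242244 = 11.524663
step 6→7:
  ẍ = (ẋ'−ẋ)/dt = (-0.302168128−-0.372934281)/0.036755 = 1.925348
  θ̈ = (θ̇'−θ̇)/dt = (-3.297272681−-3.104214585)/0.036755 = -5.252567
  sinθ=-0.514107, cosθ=0.857726
  F = (M+m)·ẍ + m·l·cosθ·θ̈ − m·l·sinθ·θ̇² = 3.352735 + -1.702065 − -1.871599 = 3.522269
step 7→8:
  ẍ = (ẋ'−ẋ)/dt = (-0.339941827−-0.302168128)/0.036755 = -1.027716
  θ̈ = (θ̇'−θ̇)/dt = (-3.445867707−-3.297272681)/0.036755 = -4.042852
  sinθ=-0.608415, cosθ=0.793619
  F = (M+m)·ẍ + m·l·cosθ·θ̈ − m·l·sinθ·θ̇² = -1.789630 + -1.212149 − -2.498994 = -0.502784

F_0 = 14.959992 N
F_1 = 4.788690 N
F_2 = 9.843934 N
F_3 = 9.232369 N
F_4 = -3.387401 N
F_5 = 11.524663 N
F_6 = 3.522269 N
F_7 = -0.502784 N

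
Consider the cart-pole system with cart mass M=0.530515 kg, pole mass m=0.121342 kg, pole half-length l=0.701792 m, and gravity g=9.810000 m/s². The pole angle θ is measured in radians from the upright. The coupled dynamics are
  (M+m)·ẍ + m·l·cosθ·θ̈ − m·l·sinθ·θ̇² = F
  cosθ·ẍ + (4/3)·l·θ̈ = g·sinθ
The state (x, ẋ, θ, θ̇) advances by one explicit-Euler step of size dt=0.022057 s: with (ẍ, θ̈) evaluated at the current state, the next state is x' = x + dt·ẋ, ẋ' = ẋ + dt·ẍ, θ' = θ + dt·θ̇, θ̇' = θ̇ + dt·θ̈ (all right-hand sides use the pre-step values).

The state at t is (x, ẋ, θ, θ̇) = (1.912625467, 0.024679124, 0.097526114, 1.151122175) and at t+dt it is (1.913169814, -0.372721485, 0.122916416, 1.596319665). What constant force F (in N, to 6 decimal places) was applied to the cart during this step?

ẍ = (ẋ'−ẋ)/dt = (-0.372721485−0.024679124)/0.022057 = -18.016984
θ̈ = (θ̇'−θ̇)/dt = (1.596319665−1.151122175)/0.022057 = 20.183955
sinθ=0.097372, cosθ=0.995248
F = (M+m)·ẍ + m·l·cosθ·θ̈ − m·l·sinθ·θ̇² = -11.744497 + 1.710634 − 0.010987 = -10.044850

F = -10.044850 N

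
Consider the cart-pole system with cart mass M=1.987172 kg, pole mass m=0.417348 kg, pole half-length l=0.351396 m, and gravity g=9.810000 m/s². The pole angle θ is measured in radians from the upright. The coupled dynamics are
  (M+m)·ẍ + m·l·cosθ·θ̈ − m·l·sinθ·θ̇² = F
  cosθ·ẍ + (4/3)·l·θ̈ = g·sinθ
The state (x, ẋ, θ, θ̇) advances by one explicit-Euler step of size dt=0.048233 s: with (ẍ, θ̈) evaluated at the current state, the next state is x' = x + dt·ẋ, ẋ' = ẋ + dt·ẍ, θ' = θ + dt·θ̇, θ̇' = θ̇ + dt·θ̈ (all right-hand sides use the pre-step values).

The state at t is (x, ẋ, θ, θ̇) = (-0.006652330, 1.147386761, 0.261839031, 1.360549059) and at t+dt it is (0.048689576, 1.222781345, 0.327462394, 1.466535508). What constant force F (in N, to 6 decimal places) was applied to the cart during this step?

F = 3.999584 N

ẍ = (ẋ'−ẋ)/dt = (1.222781345−1.147386761)/0.048233 = 1.563133
θ̈ = (θ̇'−θ̇)/dt = (1.466535508−1.360549059)/0.048233 = 2.197385
sinθ=0.258857, cosθ=0.965916
F = (M+m)·ẍ + m·l·cosθ·θ̈ − m·l·sinθ·θ̇² = 3.758584 + 0.311272 − 0.070272 = 3.999584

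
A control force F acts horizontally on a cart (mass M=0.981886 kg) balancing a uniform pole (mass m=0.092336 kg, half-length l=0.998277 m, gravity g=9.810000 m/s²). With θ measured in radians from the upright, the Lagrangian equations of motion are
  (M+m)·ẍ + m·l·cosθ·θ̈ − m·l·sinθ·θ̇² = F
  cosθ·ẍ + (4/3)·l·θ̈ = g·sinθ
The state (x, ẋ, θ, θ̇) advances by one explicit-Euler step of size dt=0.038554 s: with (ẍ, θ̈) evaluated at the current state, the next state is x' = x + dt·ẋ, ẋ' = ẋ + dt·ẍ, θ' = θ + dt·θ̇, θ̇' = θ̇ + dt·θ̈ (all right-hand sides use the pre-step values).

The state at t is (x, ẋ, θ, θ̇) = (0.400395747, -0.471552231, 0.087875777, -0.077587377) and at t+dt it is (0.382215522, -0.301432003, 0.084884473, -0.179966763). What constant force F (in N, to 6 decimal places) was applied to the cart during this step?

F = 4.496146 N

ẍ = (ẋ'−ẋ)/dt = (-0.301432003−-0.471552231)/0.038554 = 4.412518
θ̈ = (θ̇'−θ̇)/dt = (-0.179966763−-0.077587377)/0.038554 = -2.655480
sinθ=0.087763, cosθ=0.996141
F = (M+m)·ẍ + m·l·cosθ·θ̈ − m·l·sinθ·θ̇² = 4.740024 + -0.243829 − 0.000049 = 4.496146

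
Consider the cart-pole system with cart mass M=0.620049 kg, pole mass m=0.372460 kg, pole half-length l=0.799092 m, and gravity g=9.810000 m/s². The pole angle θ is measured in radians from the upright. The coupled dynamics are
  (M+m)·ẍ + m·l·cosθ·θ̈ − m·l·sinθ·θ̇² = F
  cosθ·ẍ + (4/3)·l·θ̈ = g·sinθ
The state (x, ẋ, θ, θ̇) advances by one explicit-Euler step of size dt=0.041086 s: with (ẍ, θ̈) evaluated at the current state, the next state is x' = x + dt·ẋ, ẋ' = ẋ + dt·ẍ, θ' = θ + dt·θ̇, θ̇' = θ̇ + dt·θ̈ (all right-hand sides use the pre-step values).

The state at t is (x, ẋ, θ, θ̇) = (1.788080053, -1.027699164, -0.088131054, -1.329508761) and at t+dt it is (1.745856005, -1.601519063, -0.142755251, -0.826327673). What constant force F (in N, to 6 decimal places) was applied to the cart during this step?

F = -10.184454 N

ẍ = (ẋ'−ẋ)/dt = (-1.601519063−-1.027699164)/0.041086 = -13.966312
θ̈ = (θ̇'−θ̇)/dt = (-0.826327673−-1.329508761)/0.041086 = 12.247021
sinθ=-0.088017, cosθ=0.996119
F = (M+m)·ẍ + m·l·cosθ·θ̈ − m·l·sinθ·θ̇² = -13.861690 + 3.630932 − -0.046305 = -10.184454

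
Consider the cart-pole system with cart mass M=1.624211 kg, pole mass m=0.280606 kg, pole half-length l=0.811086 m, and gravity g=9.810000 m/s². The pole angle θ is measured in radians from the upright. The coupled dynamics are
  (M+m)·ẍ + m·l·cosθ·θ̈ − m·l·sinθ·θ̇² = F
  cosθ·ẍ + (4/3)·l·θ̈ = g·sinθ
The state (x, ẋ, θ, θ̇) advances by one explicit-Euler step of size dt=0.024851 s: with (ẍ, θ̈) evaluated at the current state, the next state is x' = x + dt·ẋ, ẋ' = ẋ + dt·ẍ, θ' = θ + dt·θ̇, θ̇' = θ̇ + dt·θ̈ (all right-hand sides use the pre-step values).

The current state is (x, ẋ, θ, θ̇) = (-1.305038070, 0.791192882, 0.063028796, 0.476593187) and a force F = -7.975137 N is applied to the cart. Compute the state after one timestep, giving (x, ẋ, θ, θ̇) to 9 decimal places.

sinθ=0.062987073, cosθ=0.998014343
temp = (F + m·l·θ̇²·sinθ)/(M+m) = (-7.975137 + 0.003256199)/1.904817 = -4.185116366
θ̈ = (g·sinθ − cosθ·temp)/(l·(4/3 − m·cos²θ/(M+m))) = 4.981838115
ẍ = temp − m·l·θ̈·cosθ/(M+m) = -4.779185507
Euler: x'=-1.305038070+0.024851·0.791192882=-1.285376136, ẋ'=0.791192882+0.024851·-4.779185507=0.672425343
       θ'=0.063028796+0.024851·0.476593187=0.074872613, θ̇'=0.476593187+0.024851·4.981838115=0.600396846

(-1.285376136, 0.672425343, 0.074872613, 0.600396846)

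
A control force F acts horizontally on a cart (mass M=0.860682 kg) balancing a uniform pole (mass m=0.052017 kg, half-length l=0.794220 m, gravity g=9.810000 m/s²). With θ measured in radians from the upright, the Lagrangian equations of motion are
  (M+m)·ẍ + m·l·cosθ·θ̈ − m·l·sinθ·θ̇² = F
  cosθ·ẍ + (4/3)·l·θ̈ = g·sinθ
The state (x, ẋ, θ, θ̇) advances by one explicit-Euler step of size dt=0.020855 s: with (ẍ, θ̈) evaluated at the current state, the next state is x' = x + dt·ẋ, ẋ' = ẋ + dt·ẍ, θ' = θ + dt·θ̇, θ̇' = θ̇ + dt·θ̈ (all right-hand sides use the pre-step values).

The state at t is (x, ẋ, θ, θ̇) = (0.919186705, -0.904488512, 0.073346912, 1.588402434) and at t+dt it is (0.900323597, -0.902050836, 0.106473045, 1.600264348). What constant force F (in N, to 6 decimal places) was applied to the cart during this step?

F = 0.122479 N

ẍ = (ẋ'−ẋ)/dt = (-0.902050836−-0.904488512)/0.020855 = 0.116887
θ̈ = (θ̇'−θ̇)/dt = (1.600264348−1.588402434)/0.020855 = 0.568780
sinθ=0.073281, cosθ=0.997311
F = (M+m)·ẍ + m·l·cosθ·θ̈ − m·l·sinθ·θ̇² = 0.106683 + 0.023435 − 0.007638 = 0.122479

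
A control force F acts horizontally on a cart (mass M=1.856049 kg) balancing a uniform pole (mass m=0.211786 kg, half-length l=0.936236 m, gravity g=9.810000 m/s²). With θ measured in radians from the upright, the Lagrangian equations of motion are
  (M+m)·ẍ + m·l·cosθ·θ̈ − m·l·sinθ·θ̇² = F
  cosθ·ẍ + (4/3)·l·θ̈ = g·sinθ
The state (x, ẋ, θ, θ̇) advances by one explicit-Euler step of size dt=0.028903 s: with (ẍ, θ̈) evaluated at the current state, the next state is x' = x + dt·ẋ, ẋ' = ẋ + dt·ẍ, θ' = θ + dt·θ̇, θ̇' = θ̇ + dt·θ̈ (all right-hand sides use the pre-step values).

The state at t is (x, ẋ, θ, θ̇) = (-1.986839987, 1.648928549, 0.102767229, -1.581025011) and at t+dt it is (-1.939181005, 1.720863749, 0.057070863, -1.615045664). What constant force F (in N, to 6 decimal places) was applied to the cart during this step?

F = 4.863525 N

ẍ = (ẋ'−ẋ)/dt = (1.720863749−1.648928549)/0.028903 = 2.488849
θ̈ = (θ̇'−θ̇)/dt = (-1.615045664−-1.581025011)/0.028903 = -1.177063
sinθ=0.102586, cosθ=0.994724
F = (M+m)·ẍ + m·l·cosθ·θ̈ − m·l·sinθ·θ̇² = 5.146529 + -0.232159 − 0.050845 = 4.863525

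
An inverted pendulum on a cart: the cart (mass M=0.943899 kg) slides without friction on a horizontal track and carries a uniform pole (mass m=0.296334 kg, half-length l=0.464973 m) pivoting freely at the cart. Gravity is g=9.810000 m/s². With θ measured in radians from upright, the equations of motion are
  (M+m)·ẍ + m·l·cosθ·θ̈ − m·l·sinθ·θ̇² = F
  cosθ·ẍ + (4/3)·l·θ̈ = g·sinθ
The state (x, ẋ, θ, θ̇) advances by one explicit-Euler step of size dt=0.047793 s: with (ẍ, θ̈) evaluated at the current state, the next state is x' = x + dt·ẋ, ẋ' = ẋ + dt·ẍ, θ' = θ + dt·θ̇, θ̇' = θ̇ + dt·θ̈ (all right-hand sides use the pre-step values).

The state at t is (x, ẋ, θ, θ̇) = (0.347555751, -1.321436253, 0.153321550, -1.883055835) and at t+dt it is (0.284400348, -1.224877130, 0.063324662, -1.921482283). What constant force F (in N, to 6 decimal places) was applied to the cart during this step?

ẍ = (ẋ'−ẋ)/dt = (-1.224877130−-1.321436253)/0.047793 = 2.020361
θ̈ = (θ̇'−θ̇)/dt = (-1.921482283−-1.883055835)/0.047793 = -0.804018
sinθ=0.152722, cosθ=0.988269
F = (M+m)·ẍ + m·l·cosθ·θ̈ − m·l·sinθ·θ̇² = 2.505719 + -0.109484 − 0.074617 = 2.321618

F = 2.321618 N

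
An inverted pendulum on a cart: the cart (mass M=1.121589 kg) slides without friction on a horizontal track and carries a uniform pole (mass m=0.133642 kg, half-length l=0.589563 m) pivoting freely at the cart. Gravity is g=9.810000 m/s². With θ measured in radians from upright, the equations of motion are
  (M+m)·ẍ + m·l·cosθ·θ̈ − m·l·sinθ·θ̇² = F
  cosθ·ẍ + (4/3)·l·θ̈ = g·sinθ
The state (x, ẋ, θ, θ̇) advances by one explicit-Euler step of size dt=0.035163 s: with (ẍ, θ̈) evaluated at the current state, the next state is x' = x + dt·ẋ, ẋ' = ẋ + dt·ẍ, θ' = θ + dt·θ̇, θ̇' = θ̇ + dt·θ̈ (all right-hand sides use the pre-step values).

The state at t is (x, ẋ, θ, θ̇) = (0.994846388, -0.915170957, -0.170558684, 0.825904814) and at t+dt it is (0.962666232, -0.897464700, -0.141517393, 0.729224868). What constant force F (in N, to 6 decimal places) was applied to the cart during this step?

ẍ = (ẋ'−ẋ)/dt = (-0.897464700−-0.915170957)/0.035163 = 0.503548
θ̈ = (θ̇'−θ̇)/dt = (0.729224868−0.825904814)/0.035163 = -2.749479
sinθ=-0.169733, cosθ=0.985490
F = (M+m)·ẍ + m·l·cosθ·θ̈ − m·l·sinθ·θ̇² = 0.632069 + -0.213489 − -0.009122 = 0.427702

F = 0.427702 N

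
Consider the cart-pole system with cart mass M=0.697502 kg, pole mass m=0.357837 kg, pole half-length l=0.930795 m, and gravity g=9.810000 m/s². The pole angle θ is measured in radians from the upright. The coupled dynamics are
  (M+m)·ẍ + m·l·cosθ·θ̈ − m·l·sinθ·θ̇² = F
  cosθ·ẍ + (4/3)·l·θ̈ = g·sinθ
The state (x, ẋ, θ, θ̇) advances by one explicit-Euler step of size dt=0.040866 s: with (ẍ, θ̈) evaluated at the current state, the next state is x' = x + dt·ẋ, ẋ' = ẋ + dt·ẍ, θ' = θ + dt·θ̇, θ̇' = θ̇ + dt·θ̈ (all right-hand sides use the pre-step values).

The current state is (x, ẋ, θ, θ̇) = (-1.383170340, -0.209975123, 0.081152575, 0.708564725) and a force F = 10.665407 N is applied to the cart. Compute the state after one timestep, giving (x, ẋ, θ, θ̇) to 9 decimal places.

(-1.391751183, 0.332309631, 0.110108781, 0.299235555)

sinθ=0.081063529, cosθ=0.996708937
temp = (F + m·l·θ̇²·sinθ)/(M+m) = (10.665407 + 0.013555759)/1.055339 = 10.118988078
θ̈ = (g·sinθ − cosθ·temp)/(l·(4/3 − m·cos²θ/(M+m))) = -10.016374733
ẍ = temp − m·l·θ̈·cosθ/(M+m) = 13.269827092
Euler: x'=-1.383170340+0.040866·-0.209975123=-1.391751183, ẋ'=-0.209975123+0.040866·13.269827092=0.332309631
       θ'=0.081152575+0.040866·0.708564725=0.110108781, θ̇'=0.708564725+0.040866·-10.016374733=0.299235555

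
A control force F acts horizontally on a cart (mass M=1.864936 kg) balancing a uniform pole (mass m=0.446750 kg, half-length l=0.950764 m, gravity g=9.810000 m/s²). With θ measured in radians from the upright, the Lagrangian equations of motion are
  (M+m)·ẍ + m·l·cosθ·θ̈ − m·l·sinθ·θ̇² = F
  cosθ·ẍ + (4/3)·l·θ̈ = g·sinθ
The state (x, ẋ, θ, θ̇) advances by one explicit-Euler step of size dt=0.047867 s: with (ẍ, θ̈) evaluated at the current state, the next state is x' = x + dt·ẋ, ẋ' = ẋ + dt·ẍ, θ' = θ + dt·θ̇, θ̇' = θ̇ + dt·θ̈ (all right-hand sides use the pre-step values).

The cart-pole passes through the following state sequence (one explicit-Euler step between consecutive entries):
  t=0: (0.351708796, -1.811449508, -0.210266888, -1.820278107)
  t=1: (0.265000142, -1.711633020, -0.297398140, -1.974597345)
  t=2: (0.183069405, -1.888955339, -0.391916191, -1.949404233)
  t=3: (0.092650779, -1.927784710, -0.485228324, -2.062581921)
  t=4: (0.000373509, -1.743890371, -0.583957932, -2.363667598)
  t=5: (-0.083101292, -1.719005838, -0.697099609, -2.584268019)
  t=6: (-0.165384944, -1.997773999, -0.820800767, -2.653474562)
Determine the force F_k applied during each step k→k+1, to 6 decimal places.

step 0→1:
  ẍ = (ẋ'−ẋ)/dt = (-1.711633020−-1.811449508)/0.047867 = 2.085288
  θ̈ = (θ̇'−θ̇)/dt = (-1.974597345−-1.820278107)/0.047867 = -3.223917
  sinθ=-0.208721, cosθ=0.977975
  F = (M+m)·ẍ + m·l·cosθ·θ̈ − m·l·sinθ·θ̇² = 4.820531 + -1.339211 − -0.293751 = 3.775071
step 1→2:
  ẍ = (ẋ'−ẋ)/dt = (-1.888955339−-1.711633020)/0.047867 = -3.704479
  θ̈ = (θ̇'−θ̇)/dt = (-1.949404233−-1.974597345)/0.047867 = 0.526315
  sinθ=-0.293034, cosθ=0.956102
  F = (M+m)·ẍ + m·l·cosθ·θ̈ − m·l·sinθ·θ̇² = -8.563593 + 0.213741 − -0.485302 = -7.864551
step 2→3:
  ẍ = (ẋ'−ẋ)/dt = (-1.927784710−-1.888955339)/0.047867 = -0.811193
  θ̈ = (θ̇'−θ̇)/dt = (-2.062581921−-1.949404233)/0.047867 = -2.364420
  sinθ=-0.381960, cosθ=0.924179
  F = (M+m)·ẍ + m·l·cosθ·θ̈ − m·l·sinθ·θ̇² = -1.875223 + -0.928149 − -0.616537 = -2.186836
step 3→4:
  ẍ = (ẋ'−ẋ)/dt = (-1.743890371−-1.927784710)/0.047867 = 3.841777
  θ̈ = (θ̇'−θ̇)/dt = (-2.363667598−-2.062581921)/0.047867 = -6.290047
  sinθ=-0.466410, cosθ=0.884568
  F = (M+m)·ẍ + m·l·cosθ·θ̈ − m·l·sinθ·θ̇² = 8.880982 + -2.363321 − -0.842806 = 7.360468
step 4→5:
  ẍ = (ẋ'−ẋ)/dt = (-1.719005838−-1.743890371)/0.047867 = 0.519868
  θ̈ = (θ̇'−θ̇)/dt = (-2.584268019−-2.363667598)/0.047867 = -4.608612
  sinθ=-0.551330, cosθ=0.834287
  F = (M+m)·ẍ + m·l·cosθ·θ̈ − m·l·sinθ·θ̇² = 1.201772 + -1.633138 − -1.308344 = 0.876978
step 5→6:
  ẍ = (ẋ'−ẋ)/dt = (-1.997773999−-1.719005838)/0.047867 = -5.823807
  θ̈ = (θ̇'−θ̇)/dt = (-2.653474562−-2.584268019)/0.047867 = -1.445809
  sinθ=-0.641997, cosθ=0.766707
  F = (M+m)·ẍ + m·l·cosθ·θ̈ − m·l·sinθ·θ̇² = -13.462813 + -0.470845 − -1.821148 = -12.112510

F_0 = 3.775071 N
F_1 = -7.864551 N
F_2 = -2.186836 N
F_3 = 7.360468 N
F_4 = 0.876978 N
F_5 = -12.112510 N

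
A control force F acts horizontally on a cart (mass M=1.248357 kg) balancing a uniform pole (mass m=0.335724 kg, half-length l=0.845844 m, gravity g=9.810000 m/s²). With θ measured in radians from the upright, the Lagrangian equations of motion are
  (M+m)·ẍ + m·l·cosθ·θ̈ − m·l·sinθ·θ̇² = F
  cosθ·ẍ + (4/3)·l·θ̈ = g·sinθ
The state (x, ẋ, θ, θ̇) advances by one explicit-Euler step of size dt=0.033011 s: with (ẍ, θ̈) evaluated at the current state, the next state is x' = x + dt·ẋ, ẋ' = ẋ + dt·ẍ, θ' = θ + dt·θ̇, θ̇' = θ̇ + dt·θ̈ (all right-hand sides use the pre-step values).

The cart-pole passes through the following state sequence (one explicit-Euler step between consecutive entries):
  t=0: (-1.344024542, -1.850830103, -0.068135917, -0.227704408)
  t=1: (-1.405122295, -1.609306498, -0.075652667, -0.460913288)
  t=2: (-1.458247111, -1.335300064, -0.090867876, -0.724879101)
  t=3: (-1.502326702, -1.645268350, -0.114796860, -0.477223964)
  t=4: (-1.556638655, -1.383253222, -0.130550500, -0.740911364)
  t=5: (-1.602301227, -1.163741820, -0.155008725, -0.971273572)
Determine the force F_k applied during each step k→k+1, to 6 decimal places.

F_0 = 9.589390 N
F_1 = 10.888943 N
F_2 = -12.739129 N
F_3 = 10.327201 N
F_4 = 8.589089 N

step 0→1:
  ẍ = (ẋ'−ẋ)/dt = (-1.609306498−-1.850830103)/0.033011 = 7.316458
  θ̈ = (θ̇'−θ̇)/dt = (-0.460913288−-0.227704408)/0.033011 = -7.064581
  sinθ=-0.068083, cosθ=0.997680
  F = (M+m)·ẍ + m·l·cosθ·θ̈ − m·l·sinθ·θ̇² = 11.589863 + -2.001475 − -0.001002 = 9.589390
step 1→2:
  ẍ = (ẋ'−ẋ)/dt = (-1.335300064−-1.609306498)/0.033011 = 8.300458
  θ̈ = (θ̇'−θ̇)/dt = (-0.724879101−-0.460913288)/0.033011 = -7.996299
  sinθ=-0.075581, cosθ=0.997140
  F = (M+m)·ẍ + m·l·cosθ·θ̈ − m·l·sinθ·θ̇² = 13.148599 + -2.264215 − -0.004560 = 10.888943
step 2→3:
  ẍ = (ẋ'−ẋ)/dt = (-1.645268350−-1.335300064)/0.033011 = -9.389848
  θ̈ = (θ̇'−θ̇)/dt = (-0.477223964−-0.724879101)/0.033011 = 7.502200
  sinθ=-0.090743, cosθ=0.995874
  F = (M+m)·ẍ + m·l·cosθ·θ̈ − m·l·sinθ·θ̇² = -14.874280 + 2.121612 − -0.013540 = -12.739129
step 3→4:
  ẍ = (ẋ'−ẋ)/dt = (-1.383253222−-1.645268350)/0.033011 = 7.937207
  θ̈ = (θ̇'−θ̇)/dt = (-0.740911364−-0.477223964)/0.033011 = -7.987865
  sinθ=-0.114545, cosθ=0.993418
  F = (M+m)·ẍ + m·l·cosθ·θ̈ − m·l·sinθ·θ̇² = 12.573178 + -2.253385 − -0.007408 = 10.327201
step 4→5:
  ẍ = (ẋ'−ẋ)/dt = (-1.163741820−-1.383253222)/0.033011 = 6.649644
  θ̈ = (θ̇'−θ̇)/dt = (-0.971273572−-0.740911364)/0.033011 = -6.978347
  sinθ=-0.130180, cosθ=0.991490
  F = (M+m)·ẍ + m·l·cosθ·θ̈ − m·l·sinθ·θ̇² = 10.533575 + -1.964779 − -0.020293 = 8.589089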